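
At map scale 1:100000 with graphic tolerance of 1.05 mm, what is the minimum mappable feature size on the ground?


ground = 1.05 mm * 100000 / 1000 = 105.0 m

105.0 m


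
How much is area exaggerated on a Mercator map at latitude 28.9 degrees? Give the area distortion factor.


area_distortion = 1/cos^2(28.9) = 1.305

1.305


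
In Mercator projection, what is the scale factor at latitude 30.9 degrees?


SF = 1 / cos(30.9) = 1 / 0.858065 = 1.165

1.165


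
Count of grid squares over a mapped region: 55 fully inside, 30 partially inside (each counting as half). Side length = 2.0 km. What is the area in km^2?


effective squares = 55 + 30 * 0.5 = 70.0
area = 70.0 * 4.0 = 280.0 km^2

280.0 km^2


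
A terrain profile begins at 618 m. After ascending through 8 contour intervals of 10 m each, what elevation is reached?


elevation = 618 + 8 * 10 = 698 m

698 m


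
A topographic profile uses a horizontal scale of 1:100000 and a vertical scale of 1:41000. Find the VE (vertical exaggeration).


VE = horizontal_scale / vertical_scale = 100000 / 41000 ≈ 2.4

2.4x


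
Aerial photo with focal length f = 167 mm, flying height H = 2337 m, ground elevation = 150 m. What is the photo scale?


scale = f / (H - h) = 167 mm / 2187 m = 167 / 2187000 = 1:13096

1:13096


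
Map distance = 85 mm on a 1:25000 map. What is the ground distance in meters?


ground = 85 mm * 25000 / 1000 = 2125.0 m

2125.0 m


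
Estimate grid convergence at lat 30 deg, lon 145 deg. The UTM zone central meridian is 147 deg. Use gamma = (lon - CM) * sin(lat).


gamma = (145 - 147) * sin(30) = -2 * 0.5 = -1.0 degrees

-1.0 degrees


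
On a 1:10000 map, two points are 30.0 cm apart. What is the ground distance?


ground = 30.0 cm * 10000 / 100 = 3000.0 m = 3.0 km

3.0 km


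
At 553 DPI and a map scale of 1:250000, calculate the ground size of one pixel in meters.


pixel_cm = 2.54 / 553 ≈ 0.004593 cm
ground = pixel_cm * 250000 / 100 = 2.54 * 250000 / (553 * 100) = 635000 / 55300 ≈ 11.48 m

11.48 m


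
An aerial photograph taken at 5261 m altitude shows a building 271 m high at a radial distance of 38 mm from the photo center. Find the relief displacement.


d = h * r / H = 271 * 38 / 5261 = 1.96 mm

1.96 mm


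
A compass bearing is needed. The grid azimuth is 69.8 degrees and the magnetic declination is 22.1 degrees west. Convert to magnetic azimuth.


magnetic azimuth = grid azimuth - declination (east +ve)
mag_az = 69.8 - -22.1 = 91.9 degrees

91.9 degrees


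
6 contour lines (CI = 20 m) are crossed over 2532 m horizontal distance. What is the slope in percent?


elevation change = 6 * 20 = 120 m
slope = 120 / 2532 * 100 = 4.7%

4.7%


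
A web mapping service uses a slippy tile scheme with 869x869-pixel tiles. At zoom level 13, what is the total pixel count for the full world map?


tiles per axis = 2^13 = 8192
total tiles = 8192^2 = 67108864
pixels per axis = 8192 * 869 = 7118848
total pixels = 7118848^2 = 50677996847104

50677996847104 pixels


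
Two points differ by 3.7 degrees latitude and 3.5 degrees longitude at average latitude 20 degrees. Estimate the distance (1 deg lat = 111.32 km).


dlat_km = 3.7 * 111.32 = 411.884
dlon_km = 3.5 * 111.32 * cos(20) ≈ 366.123
dist = sqrt(411.884^2 + 366.123^2) ≈ 551.1 km

551.1 km


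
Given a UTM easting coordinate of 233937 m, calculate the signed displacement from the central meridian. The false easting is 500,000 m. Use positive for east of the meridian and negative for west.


displacement = 233937 - 500000 = -266063 m

-266063 m


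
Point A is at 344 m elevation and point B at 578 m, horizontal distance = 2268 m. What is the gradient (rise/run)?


gradient = (578 - 344) / 2268 = 234 / 2268 = 0.1032

0.1032


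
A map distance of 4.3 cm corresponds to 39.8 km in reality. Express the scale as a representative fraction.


ground = 39.8 km = 3980000 cm; RF denominator = ground / map = 3980000 / 4.3 ≈ 925581; RF = 1:925581

1:925581


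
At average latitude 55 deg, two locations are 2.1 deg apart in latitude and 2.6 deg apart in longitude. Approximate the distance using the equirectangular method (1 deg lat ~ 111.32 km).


dlat_km = 2.1 * 111.32 = 233.772
dlon_km = 2.6 * 111.32 * cos(55) ≈ 166.011
dist = sqrt(233.772^2 + 166.011^2) ≈ 286.7 km

286.7 km


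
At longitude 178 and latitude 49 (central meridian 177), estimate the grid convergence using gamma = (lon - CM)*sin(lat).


gamma = (178 - 177) * sin(49) = 1 * 0.75471 = 0.755 degrees

0.755 degrees


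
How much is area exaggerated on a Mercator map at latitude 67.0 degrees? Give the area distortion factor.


area_distortion = 1/cos^2(67.0) = 6.55

6.55


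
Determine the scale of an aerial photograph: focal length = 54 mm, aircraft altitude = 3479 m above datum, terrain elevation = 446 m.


scale = f / (H - h) = 54 mm / 3033 m = 54 / 3033000 = 1:56167

1:56167


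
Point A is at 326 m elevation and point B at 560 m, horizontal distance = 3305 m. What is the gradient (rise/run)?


gradient = (560 - 326) / 3305 = 234 / 3305 = 0.0708

0.0708


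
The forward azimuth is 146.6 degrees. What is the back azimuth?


back azimuth = (146.6 + 180) mod 360 = 326.6 degrees

326.6 degrees


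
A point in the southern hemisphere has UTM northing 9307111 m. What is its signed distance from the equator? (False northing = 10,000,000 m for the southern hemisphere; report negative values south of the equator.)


For southern: actual = 9307111 - 10000000 = -692889 m

-692889 m


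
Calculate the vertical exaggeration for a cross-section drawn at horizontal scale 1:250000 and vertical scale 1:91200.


VE = horizontal_scale / vertical_scale = 250000 / 91200 ≈ 2.7

2.7x


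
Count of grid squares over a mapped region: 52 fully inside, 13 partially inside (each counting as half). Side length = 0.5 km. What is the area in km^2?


effective squares = 52 + 13 * 0.5 = 58.5
area = 58.5 * 0.25 = 14.625 km^2

14.625 km^2


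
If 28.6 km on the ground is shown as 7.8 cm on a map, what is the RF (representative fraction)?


ground = 28.6 km = 2860000 cm; RF denominator = ground / map = 2860000 / 7.8 ≈ 366667; RF = 1:366667

1:366667


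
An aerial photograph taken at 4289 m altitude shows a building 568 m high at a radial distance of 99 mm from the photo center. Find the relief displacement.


d = h * r / H = 568 * 99 / 4289 = 13.11 mm

13.11 mm


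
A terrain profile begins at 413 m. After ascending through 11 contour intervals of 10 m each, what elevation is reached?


elevation = 413 + 11 * 10 = 523 m

523 m


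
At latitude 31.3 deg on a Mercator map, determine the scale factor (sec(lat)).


SF = 1 / cos(31.3) = 1 / 0.854459 = 1.17

1.17


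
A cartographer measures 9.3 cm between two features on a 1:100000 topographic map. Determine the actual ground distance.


ground = 9.3 cm * 100000 / 100 = 9300.0 m = 9.3 km

9.3 km


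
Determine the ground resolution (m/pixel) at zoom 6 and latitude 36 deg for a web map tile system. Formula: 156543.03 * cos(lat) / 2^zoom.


res = 156543.03 * cos(36) / 2^6 = 156543.03 * 0.80901699 / 64 = 1978.84 m/pixel

1978.84 m/pixel


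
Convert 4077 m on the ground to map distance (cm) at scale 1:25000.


map_cm = 4077 * 100 / 25000 = 16.308 cm ≈ 16.31 cm

16.31 cm


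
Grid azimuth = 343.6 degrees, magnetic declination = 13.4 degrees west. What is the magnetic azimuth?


magnetic azimuth = grid azimuth - declination (east +ve)
mag_az = 343.6 - -13.4 = 357.0 degrees

357.0 degrees


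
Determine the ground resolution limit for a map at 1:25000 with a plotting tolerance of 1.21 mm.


ground = 1.21 mm * 25000 / 1000 = 30.25 m

30.25 m


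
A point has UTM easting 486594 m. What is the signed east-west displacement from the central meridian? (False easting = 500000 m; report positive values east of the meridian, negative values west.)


displacement = 486594 - 500000 = -13406 m

-13406 m


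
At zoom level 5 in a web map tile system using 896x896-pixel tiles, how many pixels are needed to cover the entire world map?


tiles per axis = 2^5 = 32
total tiles = 32^2 = 1024
pixels per axis = 32 * 896 = 28672
total pixels = 28672^2 = 822083584

822083584 pixels


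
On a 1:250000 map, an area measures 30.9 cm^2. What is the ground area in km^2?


ground_area = 30.9 * (250000/100)^2 = 193125000.0 m^2 = 193.125 km^2

193.125 km^2


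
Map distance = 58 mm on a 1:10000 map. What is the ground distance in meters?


ground = 58 mm * 10000 / 1000 = 580.0 m

580.0 m


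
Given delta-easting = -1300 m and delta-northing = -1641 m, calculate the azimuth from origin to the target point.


az = atan2(-1300, -1641) = -141.6 deg
adjusted to 0-360: 218.4 degrees

218.4 degrees


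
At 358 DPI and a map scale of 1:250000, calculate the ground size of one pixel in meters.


pixel_cm = 2.54 / 358 ≈ 0.007095 cm
ground = pixel_cm * 250000 / 100 = 2.54 * 250000 / (358 * 100) = 635000 / 35800 ≈ 17.74 m

17.74 m


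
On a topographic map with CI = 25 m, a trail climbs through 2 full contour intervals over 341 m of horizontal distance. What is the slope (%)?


elevation change = 2 * 25 = 50 m
slope = 50 / 341 * 100 = 14.7%

14.7%


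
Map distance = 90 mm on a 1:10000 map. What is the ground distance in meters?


ground = 90 mm * 10000 / 1000 = 900.0 m

900.0 m


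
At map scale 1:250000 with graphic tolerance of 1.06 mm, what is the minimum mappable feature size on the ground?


ground = 1.06 mm * 250000 / 1000 = 265.0 m

265.0 m


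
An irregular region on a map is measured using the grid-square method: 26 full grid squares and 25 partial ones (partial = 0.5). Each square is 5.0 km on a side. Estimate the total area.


effective squares = 26 + 25 * 0.5 = 38.5
area = 38.5 * 25.0 = 962.5 km^2

962.5 km^2


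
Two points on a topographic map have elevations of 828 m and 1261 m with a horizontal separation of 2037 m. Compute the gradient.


gradient = (1261 - 828) / 2037 = 433 / 2037 = 0.2126

0.2126


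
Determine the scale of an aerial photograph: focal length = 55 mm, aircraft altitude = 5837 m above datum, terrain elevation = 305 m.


scale = f / (H - h) = 55 mm / 5532 m = 55 / 5532000 = 1:100582

1:100582


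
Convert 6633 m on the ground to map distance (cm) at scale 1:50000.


map_cm = 6633 * 100 / 50000 = 13.266 cm ≈ 13.27 cm

13.27 cm


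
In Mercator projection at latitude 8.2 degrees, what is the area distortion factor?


area_distortion = 1/cos^2(8.2) = 1.021

1.021


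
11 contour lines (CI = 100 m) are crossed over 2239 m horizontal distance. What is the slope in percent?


elevation change = 11 * 100 = 1100 m
slope = 1100 / 2239 * 100 = 49.1%

49.1%


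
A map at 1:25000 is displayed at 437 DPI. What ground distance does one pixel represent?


pixel_cm = 2.54 / 437 ≈ 0.005812 cm
ground = pixel_cm * 25000 / 100 = 2.54 * 25000 / (437 * 100) = 63500 / 43700 ≈ 1.45 m

1.45 m


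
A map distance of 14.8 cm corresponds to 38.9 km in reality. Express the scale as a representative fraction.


ground = 38.9 km = 3890000 cm; RF denominator = ground / map = 3890000 / 14.8 ≈ 262838; RF = 1:262838

1:262838


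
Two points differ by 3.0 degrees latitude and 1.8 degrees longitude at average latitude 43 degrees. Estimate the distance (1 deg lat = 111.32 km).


dlat_km = 3.0 * 111.32 = 333.96
dlon_km = 1.8 * 111.32 * cos(43) ≈ 146.546
dist = sqrt(333.96^2 + 146.546^2) ≈ 364.7 km

364.7 km


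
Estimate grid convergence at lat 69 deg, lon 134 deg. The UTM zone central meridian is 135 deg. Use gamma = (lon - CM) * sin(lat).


gamma = (134 - 135) * sin(69) = -1 * 0.93358 = -0.934 degrees

-0.934 degrees


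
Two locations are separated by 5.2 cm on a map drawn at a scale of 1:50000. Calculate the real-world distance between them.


ground = 5.2 cm * 50000 / 100 = 2600.0 m = 2.6 km

2.6 km


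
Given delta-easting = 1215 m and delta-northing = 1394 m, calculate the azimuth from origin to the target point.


az = atan2(1215, 1394) = 41.1 deg
adjusted to 0-360: 41.1 degrees

41.1 degrees


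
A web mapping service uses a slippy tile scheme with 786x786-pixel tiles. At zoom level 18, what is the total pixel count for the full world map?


tiles per axis = 2^18 = 262144
total tiles = 262144^2 = 68719476736
pixels per axis = 262144 * 786 = 206045184
total pixels = 206045184^2 = 42454617849593856

42454617849593856 pixels


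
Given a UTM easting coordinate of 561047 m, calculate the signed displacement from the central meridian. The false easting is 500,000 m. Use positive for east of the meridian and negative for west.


displacement = 561047 - 500000 = 61047 m

61047 m


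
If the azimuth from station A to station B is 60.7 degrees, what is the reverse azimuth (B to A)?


back azimuth = (60.7 + 180) mod 360 = 240.7 degrees

240.7 degrees


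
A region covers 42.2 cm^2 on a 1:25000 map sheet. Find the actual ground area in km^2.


ground_area = 42.2 * (25000/100)^2 = 2637500.0 m^2 = 2.6375 km^2 ≈ 2.638 km^2

2.638 km^2


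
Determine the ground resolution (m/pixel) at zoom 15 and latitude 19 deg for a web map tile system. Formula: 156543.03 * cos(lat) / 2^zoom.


res = 156543.03 * cos(19) / 2^15 = 156543.03 * 0.94551858 / 32768 = 4.52 m/pixel

4.52 m/pixel


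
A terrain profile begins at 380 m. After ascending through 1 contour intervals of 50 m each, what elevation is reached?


elevation = 380 + 1 * 50 = 430 m

430 m


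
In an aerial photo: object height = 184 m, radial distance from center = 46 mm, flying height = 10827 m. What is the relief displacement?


d = h * r / H = 184 * 46 / 10827 = 0.78 mm

0.78 mm


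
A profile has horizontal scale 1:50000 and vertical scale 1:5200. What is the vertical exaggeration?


VE = horizontal_scale / vertical_scale = 50000 / 5200 ≈ 9.6

9.6x


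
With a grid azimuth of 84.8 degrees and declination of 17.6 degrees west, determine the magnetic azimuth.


magnetic azimuth = grid azimuth - declination (east +ve)
mag_az = 84.8 - -17.6 = 102.4 degrees

102.4 degrees


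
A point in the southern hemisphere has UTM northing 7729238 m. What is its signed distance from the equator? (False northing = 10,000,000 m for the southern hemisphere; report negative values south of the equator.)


For southern: actual = 7729238 - 10000000 = -2270762 m

-2270762 m


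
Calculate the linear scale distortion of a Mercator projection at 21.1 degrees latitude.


SF = 1 / cos(21.1) = 1 / 0.932954 = 1.072

1.072


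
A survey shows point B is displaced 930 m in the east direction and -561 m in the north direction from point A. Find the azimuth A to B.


az = atan2(930, -561) = 121.1 deg
adjusted to 0-360: 121.1 degrees

121.1 degrees


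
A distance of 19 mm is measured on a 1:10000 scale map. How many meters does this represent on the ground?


ground = 19 mm * 10000 / 1000 = 190.0 m

190.0 m


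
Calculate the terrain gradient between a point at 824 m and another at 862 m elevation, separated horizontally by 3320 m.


gradient = (862 - 824) / 3320 = 38 / 3320 = 0.0114

0.0114


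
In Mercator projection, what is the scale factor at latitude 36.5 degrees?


SF = 1 / cos(36.5) = 1 / 0.803857 = 1.244

1.244


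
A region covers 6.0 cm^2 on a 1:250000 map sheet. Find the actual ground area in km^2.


ground_area = 6.0 * (250000/100)^2 = 37500000.0 m^2 = 37.5 km^2

37.5 km^2


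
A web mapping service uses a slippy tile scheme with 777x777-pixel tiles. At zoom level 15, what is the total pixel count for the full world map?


tiles per axis = 2^15 = 32768
total tiles = 32768^2 = 1073741824
pixels per axis = 32768 * 777 = 25460736
total pixels = 25460736^2 = 648249077661696

648249077661696 pixels


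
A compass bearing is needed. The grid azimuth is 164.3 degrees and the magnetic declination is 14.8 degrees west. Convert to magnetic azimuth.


magnetic azimuth = grid azimuth - declination (east +ve)
mag_az = 164.3 - -14.8 = 179.1 degrees

179.1 degrees


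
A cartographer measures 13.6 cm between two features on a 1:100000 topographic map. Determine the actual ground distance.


ground = 13.6 cm * 100000 / 100 = 13600.0 m = 13.6 km

13.6 km


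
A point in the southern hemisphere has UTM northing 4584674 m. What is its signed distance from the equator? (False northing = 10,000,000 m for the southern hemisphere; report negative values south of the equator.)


For southern: actual = 4584674 - 10000000 = -5415326 m

-5415326 m


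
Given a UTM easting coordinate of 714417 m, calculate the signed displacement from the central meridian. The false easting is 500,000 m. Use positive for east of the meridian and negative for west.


displacement = 714417 - 500000 = 214417 m

214417 m


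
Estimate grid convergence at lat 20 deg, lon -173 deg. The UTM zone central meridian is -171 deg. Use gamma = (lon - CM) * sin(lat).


gamma = (-173 - -171) * sin(20) = -2 * 0.34202 = -0.684 degrees

-0.684 degrees


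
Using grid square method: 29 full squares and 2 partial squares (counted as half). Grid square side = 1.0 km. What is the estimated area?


effective squares = 29 + 2 * 0.5 = 30.0
area = 30.0 * 1.0 = 30.0 km^2

30.0 km^2


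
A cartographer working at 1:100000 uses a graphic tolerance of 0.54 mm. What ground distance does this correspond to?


ground = 0.54 mm * 100000 / 1000 = 54.0 m

54.0 m


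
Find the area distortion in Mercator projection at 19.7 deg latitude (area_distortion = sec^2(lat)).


area_distortion = 1/cos^2(19.7) = 1.128

1.128


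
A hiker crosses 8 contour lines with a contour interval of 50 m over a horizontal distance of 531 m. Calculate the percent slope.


elevation change = 8 * 50 = 400 m
slope = 400 / 531 * 100 = 75.3%

75.3%


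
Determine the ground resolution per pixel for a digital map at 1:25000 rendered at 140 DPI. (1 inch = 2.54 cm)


pixel_cm = 2.54 / 140 ≈ 0.018143 cm
ground = pixel_cm * 25000 / 100 = 2.54 * 25000 / (140 * 100) = 63500 / 14000 ≈ 4.54 m

4.54 m


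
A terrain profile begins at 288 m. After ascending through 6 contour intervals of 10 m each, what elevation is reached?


elevation = 288 + 6 * 10 = 348 m

348 m


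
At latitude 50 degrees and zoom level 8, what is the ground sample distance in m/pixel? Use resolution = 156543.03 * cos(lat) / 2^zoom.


res = 156543.03 * cos(50) / 2^8 = 156543.03 * 0.64278761 / 256 = 393.06 m/pixel

393.06 m/pixel


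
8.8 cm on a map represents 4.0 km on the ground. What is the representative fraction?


ground = 4.0 km = 400000 cm; RF denominator = ground / map = 400000 / 8.8 ≈ 45455; RF = 1:45455

1:45455


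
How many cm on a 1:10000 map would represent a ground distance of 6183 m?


map_cm = 6183 * 100 / 10000 = 61.83 cm

61.83 cm


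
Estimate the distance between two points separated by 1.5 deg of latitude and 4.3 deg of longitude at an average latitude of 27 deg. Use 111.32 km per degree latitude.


dlat_km = 1.5 * 111.32 = 166.98
dlon_km = 4.3 * 111.32 * cos(27) ≈ 426.503
dist = sqrt(166.98^2 + 426.503^2) ≈ 458.0 km

458.0 km


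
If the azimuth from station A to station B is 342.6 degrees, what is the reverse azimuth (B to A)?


back azimuth = (342.6 + 180) mod 360 = 162.6 degrees

162.6 degrees


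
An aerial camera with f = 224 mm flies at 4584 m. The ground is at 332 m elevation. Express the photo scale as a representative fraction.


scale = f / (H - h) = 224 mm / 4252 m = 224 / 4252000 = 1:18982

1:18982


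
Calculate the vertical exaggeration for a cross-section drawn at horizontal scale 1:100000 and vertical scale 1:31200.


VE = horizontal_scale / vertical_scale = 100000 / 31200 ≈ 3.2

3.2x


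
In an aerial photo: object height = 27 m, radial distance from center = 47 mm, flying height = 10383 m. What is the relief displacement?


d = h * r / H = 27 * 47 / 10383 = 0.12 mm

0.12 mm


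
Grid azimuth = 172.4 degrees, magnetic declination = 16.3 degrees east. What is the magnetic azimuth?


magnetic azimuth = grid azimuth - declination (east +ve)
mag_az = 172.4 - 16.3 = 156.1 degrees

156.1 degrees


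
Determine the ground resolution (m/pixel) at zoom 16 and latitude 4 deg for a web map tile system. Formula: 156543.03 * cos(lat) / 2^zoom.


res = 156543.03 * cos(4) / 2^16 = 156543.03 * 0.99756405 / 65536 = 2.38 m/pixel

2.38 m/pixel


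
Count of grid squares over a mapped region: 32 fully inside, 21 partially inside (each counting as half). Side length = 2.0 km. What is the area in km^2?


effective squares = 32 + 21 * 0.5 = 42.5
area = 42.5 * 4.0 = 170.0 km^2

170.0 km^2


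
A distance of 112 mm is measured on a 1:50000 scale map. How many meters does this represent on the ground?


ground = 112 mm * 50000 / 1000 = 5600.0 m

5600.0 m


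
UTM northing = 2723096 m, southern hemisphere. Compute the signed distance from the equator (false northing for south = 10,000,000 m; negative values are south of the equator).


For southern: actual = 2723096 - 10000000 = -7276904 m

-7276904 m


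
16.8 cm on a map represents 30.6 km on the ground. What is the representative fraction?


ground = 30.6 km = 3060000 cm; RF denominator = ground / map = 3060000 / 16.8 ≈ 182143; RF = 1:182143

1:182143


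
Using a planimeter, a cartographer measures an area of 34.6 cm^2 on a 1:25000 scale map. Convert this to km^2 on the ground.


ground_area = 34.6 * (25000/100)^2 = 2162500.0 m^2 = 2.1625 km^2 ≈ 2.163 km^2

2.163 km^2


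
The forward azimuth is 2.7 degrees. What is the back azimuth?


back azimuth = (2.7 + 180) mod 360 = 182.7 degrees

182.7 degrees


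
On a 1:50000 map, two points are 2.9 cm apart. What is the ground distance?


ground = 2.9 cm * 50000 / 100 = 1450.0 m = 1.45 km

1.45 km


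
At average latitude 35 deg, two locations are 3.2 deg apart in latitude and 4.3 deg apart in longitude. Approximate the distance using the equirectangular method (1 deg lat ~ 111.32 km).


dlat_km = 3.2 * 111.32 = 356.224
dlon_km = 4.3 * 111.32 * cos(35) ≈ 392.108
dist = sqrt(356.224^2 + 392.108^2) ≈ 529.8 km

529.8 km


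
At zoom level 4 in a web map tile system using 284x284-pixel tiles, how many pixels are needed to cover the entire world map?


tiles per axis = 2^4 = 16
total tiles = 16^2 = 256
pixels per axis = 16 * 284 = 4544
total pixels = 4544^2 = 20647936

20647936 pixels


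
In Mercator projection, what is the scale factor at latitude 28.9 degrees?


SF = 1 / cos(28.9) = 1 / 0.875465 = 1.142

1.142


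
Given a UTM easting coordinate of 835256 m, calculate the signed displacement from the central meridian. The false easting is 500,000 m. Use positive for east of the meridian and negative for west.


displacement = 835256 - 500000 = 335256 m

335256 m


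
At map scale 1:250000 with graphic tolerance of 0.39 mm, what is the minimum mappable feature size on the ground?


ground = 0.39 mm * 250000 / 1000 = 97.5 m

97.5 m


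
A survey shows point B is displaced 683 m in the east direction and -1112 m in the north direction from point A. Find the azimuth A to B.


az = atan2(683, -1112) = 148.4 deg
adjusted to 0-360: 148.4 degrees

148.4 degrees


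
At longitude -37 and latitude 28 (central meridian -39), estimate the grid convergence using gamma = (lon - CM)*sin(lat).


gamma = (-37 - -39) * sin(28) = 2 * 0.469472 = 0.939 degrees

0.939 degrees


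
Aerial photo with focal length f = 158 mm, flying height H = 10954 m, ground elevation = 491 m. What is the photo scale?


scale = f / (H - h) = 158 mm / 10463 m = 158 / 10463000 = 1:66222

1:66222


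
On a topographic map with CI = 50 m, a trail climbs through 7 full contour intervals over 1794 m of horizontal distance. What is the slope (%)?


elevation change = 7 * 50 = 350 m
slope = 350 / 1794 * 100 = 19.5%

19.5%


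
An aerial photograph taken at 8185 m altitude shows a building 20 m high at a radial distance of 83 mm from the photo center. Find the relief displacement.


d = h * r / H = 20 * 83 / 8185 = 0.2 mm

0.2 mm


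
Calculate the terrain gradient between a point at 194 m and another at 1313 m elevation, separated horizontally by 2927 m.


gradient = (1313 - 194) / 2927 = 1119 / 2927 = 0.3823

0.3823


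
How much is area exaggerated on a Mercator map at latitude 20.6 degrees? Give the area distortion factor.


area_distortion = 1/cos^2(20.6) = 1.141

1.141


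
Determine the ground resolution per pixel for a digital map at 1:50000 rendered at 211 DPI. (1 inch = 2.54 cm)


pixel_cm = 2.54 / 211 ≈ 0.012038 cm
ground = pixel_cm * 50000 / 100 = 2.54 * 50000 / (211 * 100) = 127000 / 21100 ≈ 6.02 m

6.02 m


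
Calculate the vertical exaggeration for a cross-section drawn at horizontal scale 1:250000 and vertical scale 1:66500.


VE = horizontal_scale / vertical_scale = 250000 / 66500 ≈ 3.8

3.8x


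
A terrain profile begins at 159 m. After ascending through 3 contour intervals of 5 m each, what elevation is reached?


elevation = 159 + 3 * 5 = 174 m

174 m


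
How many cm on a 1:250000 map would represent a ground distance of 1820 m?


map_cm = 1820 * 100 / 250000 = 0.728 cm ≈ 0.73 cm

0.73 cm


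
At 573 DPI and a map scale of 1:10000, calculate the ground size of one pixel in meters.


pixel_cm = 2.54 / 573 ≈ 0.004433 cm
ground = pixel_cm * 10000 / 100 = 2.54 * 10000 / (573 * 100) = 25400 / 57300 ≈ 0.44 m

0.44 m


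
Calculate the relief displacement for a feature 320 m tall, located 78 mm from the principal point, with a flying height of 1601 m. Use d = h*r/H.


d = h * r / H = 320 * 78 / 1601 = 15.59 mm

15.59 mm


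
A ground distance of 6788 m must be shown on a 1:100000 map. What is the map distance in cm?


map_cm = 6788 * 100 / 100000 = 6.788 cm ≈ 6.79 cm

6.79 cm


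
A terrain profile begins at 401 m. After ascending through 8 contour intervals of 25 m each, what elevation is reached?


elevation = 401 + 8 * 25 = 601 m

601 m


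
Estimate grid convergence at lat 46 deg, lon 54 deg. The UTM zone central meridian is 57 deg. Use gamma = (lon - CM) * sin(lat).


gamma = (54 - 57) * sin(46) = -3 * 0.71934 = -2.158 degrees

-2.158 degrees


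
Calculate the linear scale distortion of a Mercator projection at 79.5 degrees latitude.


SF = 1 / cos(79.5) = 1 / 0.182236 = 5.487

5.487


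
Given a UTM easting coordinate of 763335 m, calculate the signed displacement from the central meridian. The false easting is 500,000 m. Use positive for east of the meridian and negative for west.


displacement = 763335 - 500000 = 263335 m

263335 m


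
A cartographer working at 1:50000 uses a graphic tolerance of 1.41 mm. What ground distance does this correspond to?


ground = 1.41 mm * 50000 / 1000 = 70.5 m

70.5 m


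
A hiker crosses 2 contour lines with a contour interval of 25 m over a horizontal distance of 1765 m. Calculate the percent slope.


elevation change = 2 * 25 = 50 m
slope = 50 / 1765 * 100 = 2.8%

2.8%


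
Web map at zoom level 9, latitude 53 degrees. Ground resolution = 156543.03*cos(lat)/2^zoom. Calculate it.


res = 156543.03 * cos(53) / 2^9 = 156543.03 * 0.60181502 / 512 = 184.0 m/pixel

184.0 m/pixel


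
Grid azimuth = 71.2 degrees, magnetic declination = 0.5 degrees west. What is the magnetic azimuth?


magnetic azimuth = grid azimuth - declination (east +ve)
mag_az = 71.2 - -0.5 = 71.7 degrees

71.7 degrees


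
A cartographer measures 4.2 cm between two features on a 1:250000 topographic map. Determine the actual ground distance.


ground = 4.2 cm * 250000 / 100 = 10500.0 m = 10.5 km

10.5 km


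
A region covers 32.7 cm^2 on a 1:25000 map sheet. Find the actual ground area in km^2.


ground_area = 32.7 * (25000/100)^2 = 2043750.0 m^2 = 2.04375 km^2 ≈ 2.044 km^2

2.044 km^2


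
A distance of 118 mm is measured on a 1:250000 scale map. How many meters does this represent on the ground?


ground = 118 mm * 250000 / 1000 = 29500.0 m

29500.0 m


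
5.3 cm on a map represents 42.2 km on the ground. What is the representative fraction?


ground = 42.2 km = 4220000 cm; RF denominator = ground / map = 4220000 / 5.3 ≈ 796226; RF = 1:796226

1:796226


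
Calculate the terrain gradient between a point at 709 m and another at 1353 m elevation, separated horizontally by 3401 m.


gradient = (1353 - 709) / 3401 = 644 / 3401 = 0.1894

0.1894


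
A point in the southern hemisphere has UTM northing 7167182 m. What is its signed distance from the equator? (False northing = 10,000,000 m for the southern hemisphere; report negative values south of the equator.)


For southern: actual = 7167182 - 10000000 = -2832818 m

-2832818 m


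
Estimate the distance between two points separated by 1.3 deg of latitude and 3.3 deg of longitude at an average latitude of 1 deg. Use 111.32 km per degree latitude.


dlat_km = 1.3 * 111.32 = 144.716
dlon_km = 3.3 * 111.32 * cos(1) ≈ 367.3
dist = sqrt(144.716^2 + 367.3^2) ≈ 394.8 km

394.8 km


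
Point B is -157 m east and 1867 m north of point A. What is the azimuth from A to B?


az = atan2(-157, 1867) = -4.8 deg
adjusted to 0-360: 355.2 degrees

355.2 degrees


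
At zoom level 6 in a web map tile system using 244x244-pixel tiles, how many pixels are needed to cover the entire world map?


tiles per axis = 2^6 = 64
total tiles = 64^2 = 4096
pixels per axis = 64 * 244 = 15616
total pixels = 15616^2 = 243859456

243859456 pixels


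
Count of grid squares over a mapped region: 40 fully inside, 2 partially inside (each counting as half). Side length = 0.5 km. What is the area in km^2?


effective squares = 40 + 2 * 0.5 = 41.0
area = 41.0 * 0.25 = 10.25 km^2

10.25 km^2


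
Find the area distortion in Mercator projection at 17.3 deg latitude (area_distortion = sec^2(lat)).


area_distortion = 1/cos^2(17.3) = 1.097

1.097


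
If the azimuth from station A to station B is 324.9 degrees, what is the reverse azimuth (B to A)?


back azimuth = (324.9 + 180) mod 360 = 144.9 degrees

144.9 degrees


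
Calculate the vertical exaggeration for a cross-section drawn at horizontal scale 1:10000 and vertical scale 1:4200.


VE = horizontal_scale / vertical_scale = 10000 / 4200 ≈ 2.4

2.4x


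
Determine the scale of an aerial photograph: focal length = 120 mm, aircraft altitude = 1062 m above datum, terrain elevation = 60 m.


scale = f / (H - h) = 120 mm / 1002 m = 120 / 1002000 = 1:8350

1:8350


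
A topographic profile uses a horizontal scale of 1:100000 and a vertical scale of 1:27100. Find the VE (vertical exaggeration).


VE = horizontal_scale / vertical_scale = 100000 / 27100 ≈ 3.7

3.7x


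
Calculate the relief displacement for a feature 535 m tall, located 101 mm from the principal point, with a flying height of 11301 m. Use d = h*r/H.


d = h * r / H = 535 * 101 / 11301 = 4.78 mm

4.78 mm


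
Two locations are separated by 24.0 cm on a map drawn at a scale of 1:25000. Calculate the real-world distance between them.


ground = 24.0 cm * 25000 / 100 = 6000.0 m = 6.0 km

6.0 km


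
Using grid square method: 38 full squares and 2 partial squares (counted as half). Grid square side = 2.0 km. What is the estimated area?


effective squares = 38 + 2 * 0.5 = 39.0
area = 39.0 * 4.0 = 156.0 km^2

156.0 km^2


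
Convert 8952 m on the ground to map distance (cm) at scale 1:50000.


map_cm = 8952 * 100 / 50000 = 17.904 cm ≈ 17.9 cm

17.9 cm


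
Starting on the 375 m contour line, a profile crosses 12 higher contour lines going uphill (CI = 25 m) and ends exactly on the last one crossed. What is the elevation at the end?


elevation = 375 + 12 * 25 = 675 m

675 m


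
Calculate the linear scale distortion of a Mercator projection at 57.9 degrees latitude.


SF = 1 / cos(57.9) = 1 / 0.531399 = 1.882

1.882


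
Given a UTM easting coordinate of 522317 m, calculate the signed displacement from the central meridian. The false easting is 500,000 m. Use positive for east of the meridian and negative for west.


displacement = 522317 - 500000 = 22317 m

22317 m


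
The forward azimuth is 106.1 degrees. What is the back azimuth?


back azimuth = (106.1 + 180) mod 360 = 286.1 degrees

286.1 degrees


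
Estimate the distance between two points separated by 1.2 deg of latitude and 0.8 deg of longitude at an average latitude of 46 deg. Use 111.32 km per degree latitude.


dlat_km = 1.2 * 111.32 = 133.584
dlon_km = 0.8 * 111.32 * cos(46) ≈ 61.863
dist = sqrt(133.584^2 + 61.863^2) ≈ 147.2 km

147.2 km


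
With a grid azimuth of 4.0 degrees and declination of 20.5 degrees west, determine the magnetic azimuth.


magnetic azimuth = grid azimuth - declination (east +ve)
mag_az = 4.0 - -20.5 = 24.5 degrees

24.5 degrees


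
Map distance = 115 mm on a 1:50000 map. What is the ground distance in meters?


ground = 115 mm * 50000 / 1000 = 5750.0 m

5750.0 m


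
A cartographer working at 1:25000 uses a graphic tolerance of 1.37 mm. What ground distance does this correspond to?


ground = 1.37 mm * 25000 / 1000 = 34.25 m

34.25 m


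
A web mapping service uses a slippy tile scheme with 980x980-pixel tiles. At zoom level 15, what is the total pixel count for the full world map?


tiles per axis = 2^15 = 32768
total tiles = 32768^2 = 1073741824
pixels per axis = 32768 * 980 = 32112640
total pixels = 32112640^2 = 1031221647769600

1031221647769600 pixels


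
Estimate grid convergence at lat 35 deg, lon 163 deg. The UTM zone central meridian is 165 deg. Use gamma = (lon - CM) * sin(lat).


gamma = (163 - 165) * sin(35) = -2 * 0.573576 = -1.147 degrees

-1.147 degrees


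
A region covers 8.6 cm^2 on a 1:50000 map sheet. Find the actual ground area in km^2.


ground_area = 8.6 * (50000/100)^2 = 2150000.0 m^2 = 2.15 km^2

2.15 km^2


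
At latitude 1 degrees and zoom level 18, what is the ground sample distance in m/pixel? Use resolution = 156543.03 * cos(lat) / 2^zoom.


res = 156543.03 * cos(1) / 2^18 = 156543.03 * 0.9998477 / 262144 = 0.6 m/pixel

0.6 m/pixel


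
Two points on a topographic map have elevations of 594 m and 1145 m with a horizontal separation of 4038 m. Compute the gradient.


gradient = (1145 - 594) / 4038 = 551 / 4038 = 0.1365

0.1365


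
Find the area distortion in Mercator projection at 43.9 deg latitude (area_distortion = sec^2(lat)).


area_distortion = 1/cos^2(43.9) = 1.926

1.926


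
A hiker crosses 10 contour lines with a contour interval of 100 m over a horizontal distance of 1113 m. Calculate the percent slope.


elevation change = 10 * 100 = 1000 m
slope = 1000 / 1113 * 100 = 89.8%

89.8%


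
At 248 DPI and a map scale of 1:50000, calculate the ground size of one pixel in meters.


pixel_cm = 2.54 / 248 ≈ 0.010242 cm
ground = pixel_cm * 50000 / 100 = 2.54 * 50000 / (248 * 100) = 127000 / 24800 ≈ 5.12 m

5.12 m


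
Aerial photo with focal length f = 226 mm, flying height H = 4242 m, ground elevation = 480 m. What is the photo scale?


scale = f / (H - h) = 226 mm / 3762 m = 226 / 3762000 = 1:16646

1:16646


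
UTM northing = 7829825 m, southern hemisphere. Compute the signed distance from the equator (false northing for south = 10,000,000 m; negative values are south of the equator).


For southern: actual = 7829825 - 10000000 = -2170175 m

-2170175 m


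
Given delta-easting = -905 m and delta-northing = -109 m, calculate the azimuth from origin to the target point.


az = atan2(-905, -109) = -96.9 deg
adjusted to 0-360: 263.1 degrees

263.1 degrees


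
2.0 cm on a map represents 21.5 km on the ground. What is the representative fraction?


ground = 21.5 km = 2150000 cm; RF denominator = ground / map = 2150000 / 2.0 = 1075000; RF = 1:1075000

1:1075000


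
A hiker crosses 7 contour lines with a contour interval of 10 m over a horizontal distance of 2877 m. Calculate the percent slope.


elevation change = 7 * 10 = 70 m
slope = 70 / 2877 * 100 = 2.4%

2.4%


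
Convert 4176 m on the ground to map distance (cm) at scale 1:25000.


map_cm = 4176 * 100 / 25000 = 16.704 cm ≈ 16.7 cm

16.7 cm


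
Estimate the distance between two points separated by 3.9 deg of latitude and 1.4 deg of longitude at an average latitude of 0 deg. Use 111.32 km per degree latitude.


dlat_km = 3.9 * 111.32 = 434.148
dlon_km = 1.4 * 111.32 * cos(0) ≈ 155.848
dist = sqrt(434.148^2 + 155.848^2) ≈ 461.3 km

461.3 km


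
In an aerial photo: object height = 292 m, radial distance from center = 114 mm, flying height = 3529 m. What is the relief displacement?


d = h * r / H = 292 * 114 / 3529 = 9.43 mm

9.43 mm


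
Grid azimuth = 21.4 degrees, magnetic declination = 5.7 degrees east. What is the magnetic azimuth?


magnetic azimuth = grid azimuth - declination (east +ve)
mag_az = 21.4 - 5.7 = 15.7 degrees

15.7 degrees


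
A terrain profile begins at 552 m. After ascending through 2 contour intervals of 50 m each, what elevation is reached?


elevation = 552 + 2 * 50 = 652 m

652 m


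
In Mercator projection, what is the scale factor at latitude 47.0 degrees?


SF = 1 / cos(47.0) = 1 / 0.681998 = 1.466

1.466


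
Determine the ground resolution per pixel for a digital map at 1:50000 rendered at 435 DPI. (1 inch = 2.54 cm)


pixel_cm = 2.54 / 435 ≈ 0.005839 cm
ground = pixel_cm * 50000 / 100 = 2.54 * 50000 / (435 * 100) = 127000 / 43500 ≈ 2.92 m

2.92 m


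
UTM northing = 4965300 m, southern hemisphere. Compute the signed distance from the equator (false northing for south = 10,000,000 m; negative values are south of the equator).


For southern: actual = 4965300 - 10000000 = -5034700 m

-5034700 m


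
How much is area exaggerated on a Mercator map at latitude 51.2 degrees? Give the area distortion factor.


area_distortion = 1/cos^2(51.2) = 2.547

2.547


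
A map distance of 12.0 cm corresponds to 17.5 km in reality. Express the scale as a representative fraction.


ground = 17.5 km = 1750000 cm; RF denominator = ground / map = 1750000 / 12.0 ≈ 145833; RF = 1:145833

1:145833


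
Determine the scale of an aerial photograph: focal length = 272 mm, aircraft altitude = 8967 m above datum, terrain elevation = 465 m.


scale = f / (H - h) = 272 mm / 8502 m = 272 / 8502000 = 1:31257

1:31257


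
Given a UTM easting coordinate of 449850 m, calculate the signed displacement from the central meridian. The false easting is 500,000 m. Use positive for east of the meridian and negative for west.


displacement = 449850 - 500000 = -50150 m

-50150 m


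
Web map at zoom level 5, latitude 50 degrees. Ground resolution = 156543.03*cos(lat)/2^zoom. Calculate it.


res = 156543.03 * cos(50) / 2^5 = 156543.03 * 0.64278761 / 32 = 3144.5 m/pixel

3144.5 m/pixel


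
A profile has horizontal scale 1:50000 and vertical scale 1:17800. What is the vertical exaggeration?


VE = horizontal_scale / vertical_scale = 50000 / 17800 ≈ 2.8

2.8x


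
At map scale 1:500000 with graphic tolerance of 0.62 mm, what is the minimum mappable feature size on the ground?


ground = 0.62 mm * 500000 / 1000 = 310.0 m

310.0 m


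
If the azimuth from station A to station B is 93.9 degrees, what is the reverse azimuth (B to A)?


back azimuth = (93.9 + 180) mod 360 = 273.9 degrees

273.9 degrees


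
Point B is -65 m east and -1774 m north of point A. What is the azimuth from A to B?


az = atan2(-65, -1774) = -177.9 deg
adjusted to 0-360: 182.1 degrees

182.1 degrees
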